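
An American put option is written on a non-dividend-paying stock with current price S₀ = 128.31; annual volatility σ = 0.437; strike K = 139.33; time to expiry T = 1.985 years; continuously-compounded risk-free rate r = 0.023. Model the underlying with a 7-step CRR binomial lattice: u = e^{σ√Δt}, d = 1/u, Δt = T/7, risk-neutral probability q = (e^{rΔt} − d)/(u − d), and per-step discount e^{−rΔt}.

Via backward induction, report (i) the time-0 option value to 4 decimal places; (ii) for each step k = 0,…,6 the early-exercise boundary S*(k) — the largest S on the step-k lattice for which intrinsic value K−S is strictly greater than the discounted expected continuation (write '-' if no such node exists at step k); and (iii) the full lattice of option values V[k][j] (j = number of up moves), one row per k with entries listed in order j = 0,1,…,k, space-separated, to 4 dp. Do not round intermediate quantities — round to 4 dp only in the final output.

price = 35.6089
boundary = - - - 63.8364 50.5829 63.8364 80.5624
tree:
35.6089
47.3443 22.1207
60.9053 31.8467 10.8358
75.4936 44.3769 17.3565 3.2128
88.7471 59.3671 27.1318 5.9447 0.0000
99.2489 75.4936 40.9816 10.9996 0.0000 0.0000
107.5703 88.7471 58.7676 20.3528 0.0000 0.0000 0.0000
114.1641 99.2489 75.4936 37.6592 0.0000 0.0000 0.0000 0.0000

params: Δt=0.28357 u=1.26201 d=0.79238 q=0.45602 e^(-rΔt)=0.99350
t_7 payoffs: 114.1641 99.2489 75.4936 37.6592 0.0000 0.0000 0.0000 0.0000
t_6: node(6,0) S=31.7597 payoff=107.5703 vs cont=106.6646 → 107.5703 [stop]  node(6,1) S=50.5829 payoff=88.7471 vs cont=87.8413 → 88.7471 [stop]  node(6,2) S=80.5624 payoff=58.7676 vs cont=57.8618 → 58.7676 [stop]  node(6,3) S=128.3100 payoff=11.0200 vs cont=20.3528 → 20.3528 [wait]  node(6,4) S=204.3566 payoff=0.0000 vs cont=0.0000 → 0.0000 [wait]  node(6,5) S=325.4745 payoff=0.0000 vs cont=0.0000 → 0.0000 [wait]  node(6,6) S=518.3764 payoff=0.0000 vs cont=0.0000 → 0.0000 [wait]  ⇒ S*(6)=80.5624
t_5: node(5,0) S=40.0811 payoff=99.2489 vs cont=98.3431 → 99.2489 [stop]  node(5,1) S=63.8364 payoff=75.4936 vs cont=74.5879 → 75.4936 [stop]  node(5,2) S=101.6708 payoff=37.6592 vs cont=40.9816 → 40.9816 [wait]  node(5,3) S=161.9290 payoff=0.0000 vs cont=10.9996 → 10.9996 [wait]  node(5,4) S=257.9009 payoff=0.0000 vs cont=0.0000 → 0.0000 [wait]  node(5,5) S=410.7533 payoff=0.0000 vs cont=0.0000 → 0.0000 [wait]  ⇒ S*(5)=63.8364
t_4: node(4,0) S=50.5829 payoff=88.7471 vs cont=87.8413 → 88.7471 [stop]  node(4,1) S=80.5624 payoff=58.7676 vs cont=59.3671 → 59.3671 [wait]  node(4,2) S=128.3100 payoff=11.0200 vs cont=27.1318 → 27.1318 [wait]  node(4,3) S=204.3566 payoff=0.0000 vs cont=5.9447 → 5.9447 [wait]  node(4,4) S=325.4745 payoff=0.0000 vs cont=0.0000 → 0.0000 [wait]  ⇒ S*(4)=50.5829
t_3: node(3,0) S=63.8364 payoff=75.4936 vs cont=74.8595 → 75.4936 [stop]  node(3,1) S=101.6708 payoff=37.6592 vs cont=44.3769 → 44.3769 [wait]  node(3,2) S=161.9290 payoff=0.0000 vs cont=17.3565 → 17.3565 [wait]  node(3,3) S=257.9009 payoff=0.0000 vs cont=3.2128 → 3.2128 [wait]  ⇒ S*(3)=63.8364
t_2: node(2,0) S=80.5624 payoff=58.7676 vs cont=60.9053 → 60.9053 [wait]  node(2,1) S=128.3100 payoff=11.0200 vs cont=31.8467 → 31.8467 [wait]  node(2,2) S=204.3566 payoff=0.0000 vs cont=10.8358 → 10.8358 [wait]  ⇒ S*(2)=-
t_1: node(1,0) S=101.6708 payoff=37.6592 vs cont=47.3443 → 47.3443 [wait]  node(1,1) S=161.9290 payoff=0.0000 vs cont=22.1207 → 22.1207 [wait]  ⇒ S*(1)=-
t_0: node(0,0) S=128.3100 payoff=11.0200 vs cont=35.6089 → 35.6089 [wait]  ⇒ S*(0)=-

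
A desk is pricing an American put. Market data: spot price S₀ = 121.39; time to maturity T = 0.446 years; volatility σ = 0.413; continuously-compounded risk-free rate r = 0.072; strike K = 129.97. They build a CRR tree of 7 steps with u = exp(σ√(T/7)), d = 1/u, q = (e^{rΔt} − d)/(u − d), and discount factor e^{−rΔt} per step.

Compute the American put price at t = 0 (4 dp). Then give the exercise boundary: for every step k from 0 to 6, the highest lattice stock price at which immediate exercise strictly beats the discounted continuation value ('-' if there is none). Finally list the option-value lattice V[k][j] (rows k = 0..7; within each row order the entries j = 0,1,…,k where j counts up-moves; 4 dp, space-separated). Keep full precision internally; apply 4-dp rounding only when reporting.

Δt=0.06371, u=1.10988, d=0.90100, q=0.49597, disc=e^(-rΔt)=0.99542
k=7 terminal: V=max(K-S,0) → 71.4557 57.8906 41.1809 20.5974 0.0000 0.0000 0.0000 0.0000
k=6: j=0 S=64.9436 intr=65.0264 cont=64.4315 V=65.0264[EX]; j=1 S=79.9991 intr=49.9709 cont=49.3760 V=49.9709[EX]; j=2 S=98.5449 intr=31.4251 cont=30.8303 V=31.4251[EX]; j=3 S=121.3900 intr=8.5800 cont=10.3341 V=10.3341[hold]; j=4 S=149.5312 intr=0.0000 cont=0.0000 V=0.0000[hold]; j=5 S=184.1961 intr=0.0000 cont=0.0000 V=0.0000[hold]; j=6 S=226.8973 intr=0.0000 cont=0.0000 V=0.0000[hold]  S*(6)=98.5449
k=5: j=0 S=72.0794 intr=57.8906 cont=57.2958 V=57.8906[EX]; j=1 S=88.7891 intr=41.1809 cont=40.5860 V=41.1809[EX]; j=2 S=109.3726 intr=20.5974 cont=20.8686 V=20.8686[hold]; j=3 S=134.7278 intr=0.0000 cont=5.1848 V=5.1848[hold]; j=4 S=165.9610 intr=0.0000 cont=0.0000 V=0.0000[hold]; j=5 S=204.4349 intr=0.0000 cont=0.0000 V=0.0000[hold]  S*(5)=88.7891
k=4: j=0 S=79.9991 intr=49.9709 cont=49.3760 V=49.9709[EX]; j=1 S=98.5449 intr=31.4251 cont=30.9641 V=31.4251[EX]; j=2 S=121.3900 intr=8.5800 cont=13.0299 V=13.0299[hold]; j=3 S=149.5312 intr=0.0000 cont=2.6013 V=2.6013[hold]; j=4 S=184.1961 intr=0.0000 cont=0.0000 V=0.0000[hold]  S*(4)=98.5449
k=3: j=0 S=88.7891 intr=41.1809 cont=40.5860 V=41.1809[EX]; j=1 S=109.3726 intr=20.5974 cont=22.1995 V=22.1995[hold]; j=2 S=134.7278 intr=0.0000 cont=7.8216 V=7.8216[hold]; j=3 S=165.9610 intr=0.0000 cont=1.3051 V=1.3051[hold]  S*(3)=88.7891
k=2: j=0 S=98.5449 intr=31.4251 cont=31.6212 V=31.6212[hold]; j=1 S=121.3900 intr=8.5800 cont=14.9995 V=14.9995[hold]; j=2 S=149.5312 intr=0.0000 cont=4.5686 V=4.5686[hold]  S*(2)=-
k=1: j=0 S=109.3726 intr=20.5974 cont=23.2702 V=23.2702[hold]; j=1 S=134.7278 intr=0.0000 cont=9.7810 V=9.7810[hold]  S*(1)=-
k=0: j=0 S=121.3900 intr=8.5800 cont=16.5041 V=16.5041[hold]  S*(0)=-

price = 16.5041
boundary = - - - 88.7891 98.5449 88.7891 98.5449
tree:
16.5041
23.2702 9.7810
31.6212 14.9995 4.5686
41.1809 22.1995 7.8216 1.3051
49.9709 31.4251 13.0299 2.6013 0.0000
57.8906 41.1809 20.8686 5.1848 0.0000 0.0000
65.0264 49.9709 31.4251 10.3341 0.0000 0.0000 0.0000
71.4557 57.8906 41.1809 20.5974 0.0000 0.0000 0.0000 0.0000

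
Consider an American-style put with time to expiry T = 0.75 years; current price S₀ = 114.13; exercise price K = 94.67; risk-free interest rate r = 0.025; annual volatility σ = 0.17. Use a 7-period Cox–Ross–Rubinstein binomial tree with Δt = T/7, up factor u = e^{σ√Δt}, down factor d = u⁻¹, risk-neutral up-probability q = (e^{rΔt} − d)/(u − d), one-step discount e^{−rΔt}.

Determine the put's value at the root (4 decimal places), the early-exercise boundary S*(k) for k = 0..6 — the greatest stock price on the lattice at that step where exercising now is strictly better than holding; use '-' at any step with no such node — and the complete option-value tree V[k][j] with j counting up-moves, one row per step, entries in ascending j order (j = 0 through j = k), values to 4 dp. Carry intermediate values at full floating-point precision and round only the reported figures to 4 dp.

Δt=0.10714, u=1.05722, d=0.94587, q=0.51018, disc=e^(-rΔt)=0.99733
k=7 terminal: V=max(K-S,0) → 17.3603 8.2594 0.0000 0.0000 0.0000 0.0000 0.0000 0.0000
k=6: j=0 S=81.7336 intr=12.9364 cont=12.6832 V=12.9364[EX]; j=1 S=91.3553 intr=3.3147 cont=4.0348 V=4.0348[hold]; j=2 S=102.1096 intr=0.0000 cont=0.0000 V=0.0000[hold]; j=3 S=114.1300 intr=0.0000 cont=0.0000 V=0.0000[hold]; j=4 S=127.5654 intr=0.0000 cont=0.0000 V=0.0000[hold]; j=5 S=142.5824 intr=0.0000 cont=0.0000 V=0.0000[hold]; j=6 S=159.3673 intr=0.0000 cont=0.0000 V=0.0000[hold]  S*(6)=81.7336
k=5: j=0 S=86.4106 intr=8.2594 cont=8.3725 V=8.3725[hold]; j=1 S=96.5829 intr=0.0000 cont=1.9710 V=1.9710[hold]; j=2 S=107.9526 intr=0.0000 cont=0.0000 V=0.0000[hold]; j=3 S=120.6608 intr=0.0000 cont=0.0000 V=0.0000[hold]; j=4 S=134.8651 intr=0.0000 cont=0.0000 V=0.0000[hold]; j=5 S=150.7414 intr=0.0000 cont=0.0000 V=0.0000[hold]  S*(5)=-
k=4: j=0 S=91.3553 intr=3.3147 cont=5.0930 V=5.0930[hold]; j=1 S=102.1096 intr=0.0000 cont=0.9629 V=0.9629[hold]; j=2 S=114.1300 intr=0.0000 cont=0.0000 V=0.0000[hold]; j=3 S=127.5654 intr=0.0000 cont=0.0000 V=0.0000[hold]; j=4 S=142.5824 intr=0.0000 cont=0.0000 V=0.0000[hold]  S*(4)=-
k=3: j=0 S=96.5829 intr=0.0000 cont=2.9779 V=2.9779[hold]; j=1 S=107.9526 intr=0.0000 cont=0.4704 V=0.4704[hold]; j=2 S=120.6608 intr=0.0000 cont=0.0000 V=0.0000[hold]; j=3 S=134.8651 intr=0.0000 cont=0.0000 V=0.0000[hold]  S*(3)=-
k=2: j=0 S=102.1096 intr=0.0000 cont=1.6941 V=1.6941[hold]; j=1 S=114.1300 intr=0.0000 cont=0.2298 V=0.2298[hold]; j=2 S=127.5654 intr=0.0000 cont=0.0000 V=0.0000[hold]  S*(2)=-
k=1: j=0 S=107.9526 intr=0.0000 cont=0.9445 V=0.9445[hold]; j=1 S=120.6608 intr=0.0000 cont=0.1123 V=0.1123[hold]  S*(1)=-
k=0: j=0 S=114.1300 intr=0.0000 cont=0.5185 V=0.5185[hold]  S*(0)=-

price = 0.5185
boundary = - - - - - - 81.7336
tree:
0.5185
0.9445 0.1123
1.6941 0.2298 0.0000
2.9779 0.4704 0.0000 0.0000
5.0930 0.9629 0.0000 0.0000 0.0000
8.3725 1.9710 0.0000 0.0000 0.0000 0.0000
12.9364 4.0348 0.0000 0.0000 0.0000 0.0000 0.0000
17.3603 8.2594 0.0000 0.0000 0.0000 0.0000 0.0000 0.0000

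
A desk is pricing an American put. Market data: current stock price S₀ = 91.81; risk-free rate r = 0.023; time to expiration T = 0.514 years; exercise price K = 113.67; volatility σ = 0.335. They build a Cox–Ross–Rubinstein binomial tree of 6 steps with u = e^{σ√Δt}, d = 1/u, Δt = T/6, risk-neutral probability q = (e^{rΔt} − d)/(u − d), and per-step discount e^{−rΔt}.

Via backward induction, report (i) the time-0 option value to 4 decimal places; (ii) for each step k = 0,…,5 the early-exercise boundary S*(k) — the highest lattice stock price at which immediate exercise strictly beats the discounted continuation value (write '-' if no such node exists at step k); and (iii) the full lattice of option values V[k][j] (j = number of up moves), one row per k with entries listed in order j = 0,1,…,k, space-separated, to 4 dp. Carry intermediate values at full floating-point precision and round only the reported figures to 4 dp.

price = 23.5396
boundary = - - 75.4613 83.2352 91.8100 101.2681
tree:
23.5396
30.6063 16.1479
38.2087 22.6757 9.2971
45.2566 30.4348 14.5469 3.7725
51.6462 38.2087 21.8600 6.8576 0.5192
57.4390 45.2566 30.4348 12.4019 1.0111 0.0000
62.6908 51.6462 38.2087 21.8600 1.9693 0.0000 0.0000

params: Δt=0.08567 u=1.10302 d=0.90660 q=0.48555 e^(-rΔt)=0.99803
t_6 payoffs: 62.6908 51.6462 38.2087 21.8600 1.9693 0.0000 0.0000
t_5: node(5,0) S=56.2310 payoff=57.4390 vs cont=57.2153 → 57.4390 [stop]  node(5,1) S=68.4134 payoff=45.2566 vs cont=45.0328 → 45.2566 [stop]  node(5,2) S=83.2352 payoff=30.4348 vs cont=30.2110 → 30.4348 [stop]  node(5,3) S=101.2681 payoff=12.4019 vs cont=12.1781 → 12.4019 [stop]  node(5,4) S=123.2079 payoff=0.0000 vs cont=1.0111 → 1.0111 [wait]  node(5,5) S=149.9010 payoff=0.0000 vs cont=0.0000 → 0.0000 [wait]  ⇒ S*(5)=101.2681
t_4: node(4,0) S=62.0238 payoff=51.6462 vs cont=51.4224 → 51.6462 [stop]  node(4,1) S=75.4613 payoff=38.2087 vs cont=37.9850 → 38.2087 [stop]  node(4,2) S=91.8100 payoff=21.8600 vs cont=21.6363 → 21.8600 [stop]  node(4,3) S=111.7007 payoff=1.9693 vs cont=6.8576 → 6.8576 [wait]  node(4,4) S=135.9006 payoff=0.0000 vs cont=0.5192 → 0.5192 [wait]  ⇒ S*(4)=91.8100
t_3: node(3,0) S=68.4134 payoff=45.2566 vs cont=45.0328 → 45.2566 [stop]  node(3,1) S=83.2352 payoff=30.4348 vs cont=30.2110 → 30.4348 [stop]  node(3,2) S=101.2681 payoff=12.4019 vs cont=14.5469 → 14.5469 [wait]  node(3,3) S=123.2079 payoff=0.0000 vs cont=3.7725 → 3.7725 [wait]  ⇒ S*(3)=83.2352
t_2: node(2,0) S=75.4613 payoff=38.2087 vs cont=37.9850 → 38.2087 [stop]  node(2,1) S=91.8100 payoff=21.8600 vs cont=22.6757 → 22.6757 [wait]  node(2,2) S=111.7007 payoff=1.9693 vs cont=9.2971 → 9.2971 [wait]  ⇒ S*(2)=75.4613
t_1: node(1,0) S=83.2352 payoff=30.4348 vs cont=30.6063 → 30.6063 [wait]  node(1,1) S=101.2681 payoff=12.4019 vs cont=16.1479 → 16.1479 [wait]  ⇒ S*(1)=-
t_0: node(0,0) S=91.8100 payoff=21.8600 vs cont=23.5396 → 23.5396 [wait]  ⇒ S*(0)=-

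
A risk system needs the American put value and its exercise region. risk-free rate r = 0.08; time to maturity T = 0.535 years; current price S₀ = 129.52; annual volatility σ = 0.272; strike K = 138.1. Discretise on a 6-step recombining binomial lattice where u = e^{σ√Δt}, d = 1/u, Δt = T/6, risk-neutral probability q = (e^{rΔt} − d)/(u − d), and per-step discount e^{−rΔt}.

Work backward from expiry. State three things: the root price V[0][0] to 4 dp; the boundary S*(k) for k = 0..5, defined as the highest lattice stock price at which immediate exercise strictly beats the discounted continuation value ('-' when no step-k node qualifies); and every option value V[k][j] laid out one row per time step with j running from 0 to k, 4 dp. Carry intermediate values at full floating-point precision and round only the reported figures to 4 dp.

price = 13.1602
boundary = - - 110.1004 101.5114 110.1004 119.4161
tree:
13.1602
19.5655 7.5152
27.9996 12.1631 3.3912
36.5886 18.9322 6.1736 0.9073
44.5075 27.9996 10.9452 1.9187 0.0000
51.8087 36.5886 18.6839 4.0574 0.0000 0.0000
58.5403 44.5075 27.9996 8.5800 0.0000 0.0000 0.0000

Δt=0.08917, u=1.08461, d=0.92199, q=0.52373, disc=e^(-rΔt)=0.99289
k=6 terminal: V=max(K-S,0) → 58.5403 44.5075 27.9996 8.5800 0.0000 0.0000 0.0000
k=5: j=0 S=86.2913 intr=51.8087 cont=50.8271 V=51.8087[EX]; j=1 S=101.5114 intr=36.5886 cont=35.6070 V=36.5886[EX]; j=2 S=119.4161 intr=18.6839 cont=17.7023 V=18.6839[EX]; j=3 S=140.4788 intr=0.0000 cont=4.0574 V=4.0574[hold]; j=4 S=165.2566 intr=0.0000 cont=0.0000 V=0.0000[hold]; j=5 S=194.4047 intr=0.0000 cont=0.0000 V=0.0000[hold]  S*(5)=119.4161
k=4: j=0 S=93.5925 intr=44.5075 cont=43.5259 V=44.5075[EX]; j=1 S=110.1004 intr=27.9996 cont=27.0180 V=27.9996[EX]; j=2 S=129.5200 intr=8.5800 cont=10.9452 V=10.9452[hold]; j=3 S=152.3649 intr=0.0000 cont=1.9187 V=1.9187[hold]; j=4 S=179.2391 intr=0.0000 cont=0.0000 V=0.0000[hold]  S*(4)=110.1004
k=3: j=0 S=101.5114 intr=36.5886 cont=35.6070 V=36.5886[EX]; j=1 S=119.4161 intr=18.6839 cont=18.9322 V=18.9322[hold]; j=2 S=140.4788 intr=0.0000 cont=6.1736 V=6.1736[hold]; j=3 S=165.2566 intr=0.0000 cont=0.9073 V=0.9073[hold]  S*(3)=101.5114
k=2: j=0 S=110.1004 intr=27.9996 cont=27.1471 V=27.9996[EX]; j=1 S=129.5200 intr=8.5800 cont=12.1631 V=12.1631[hold]; j=2 S=152.3649 intr=0.0000 cont=3.3912 V=3.3912[hold]  S*(2)=110.1004
k=1: j=0 S=119.4161 intr=18.6839 cont=19.5655 V=19.5655[hold]; j=1 S=140.4788 intr=0.0000 cont=7.5152 V=7.5152[hold]  S*(1)=-
k=0: j=0 S=129.5200 intr=8.5800 cont=13.1602 V=13.1602[hold]  S*(0)=-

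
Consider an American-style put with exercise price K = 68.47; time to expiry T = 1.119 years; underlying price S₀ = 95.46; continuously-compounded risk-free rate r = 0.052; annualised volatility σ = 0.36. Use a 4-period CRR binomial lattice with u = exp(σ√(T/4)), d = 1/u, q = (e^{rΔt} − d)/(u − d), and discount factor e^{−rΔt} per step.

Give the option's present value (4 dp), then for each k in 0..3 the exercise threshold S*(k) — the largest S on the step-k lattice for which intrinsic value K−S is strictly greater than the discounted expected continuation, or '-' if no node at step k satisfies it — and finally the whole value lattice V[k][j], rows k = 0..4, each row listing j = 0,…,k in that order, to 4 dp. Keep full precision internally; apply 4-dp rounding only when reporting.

price = 2.4339
boundary = - - - 53.9189
tree:
2.4339
4.4548 0.4098
8.0896 0.8165 0.0000
14.5511 1.6270 0.0000 0.0000
23.8995 3.2420 0.0000 0.0000 0.0000

Δt=0.27975  u=1.20974  d=0.82662  q=0.49079  discount=0.98556
step 4 (expiry): payoffs max(K−S,0) = 23.8995 3.2420 0.0000 0.0000 0.0000
step 3: (k=3,j=0): S=53.9189, (K−S)⁺=14.5511, hold=13.5623 ⇒ V=14.5511 exercise | (k=3,j=1): S=78.9092, (K−S)⁺=0.0000, hold=1.6270 ⇒ V=1.6270 continue | (k=3,j=2): S=115.4822, (K−S)⁺=0.0000, hold=0.0000 ⇒ V=0.0000 continue | (k=3,j=3): S=169.0060, (K−S)⁺=0.0000, hold=0.0000 ⇒ V=0.0000 continue  boundary S*=53.9189
step 2: (k=2,j=0): S=65.2280, (K−S)⁺=3.2420, hold=8.0896 ⇒ V=8.0896 continue | (k=2,j=1): S=95.4600, (K−S)⁺=0.0000, hold=0.8165 ⇒ V=0.8165 continue | (k=2,j=2): S=139.7039, (K−S)⁺=0.0000, hold=0.0000 ⇒ V=0.0000 continue  boundary S*=-
step 1: (k=1,j=0): S=78.9092, (K−S)⁺=0.0000, hold=4.4548 ⇒ V=4.4548 continue | (k=1,j=1): S=115.4822, (K−S)⁺=0.0000, hold=0.4098 ⇒ V=0.4098 continue  boundary S*=-
step 0: (k=0,j=0): S=95.4600, (K−S)⁺=0.0000, hold=2.4339 ⇒ V=2.4339 continue  boundary S*=-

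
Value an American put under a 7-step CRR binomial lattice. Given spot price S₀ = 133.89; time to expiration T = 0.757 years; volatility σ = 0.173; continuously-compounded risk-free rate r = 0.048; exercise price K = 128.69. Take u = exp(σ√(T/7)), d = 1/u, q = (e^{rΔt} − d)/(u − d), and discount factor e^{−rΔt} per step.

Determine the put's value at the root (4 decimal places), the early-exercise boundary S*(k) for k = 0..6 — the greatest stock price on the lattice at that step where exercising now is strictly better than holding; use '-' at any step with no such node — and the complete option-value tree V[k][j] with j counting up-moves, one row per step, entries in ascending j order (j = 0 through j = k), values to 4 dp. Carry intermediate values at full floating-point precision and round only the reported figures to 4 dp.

price = 4.1682
boundary = - - - 112.8822 106.6395 112.8822 119.4904
tree:
4.1682
6.7253 1.9549
10.5131 3.4523 0.6541
15.8078 5.9489 1.2855 0.1040
22.0505 9.9220 2.5048 0.2232 0.0000
27.9480 15.8078 4.8310 0.4789 0.0000 0.0000
33.5194 22.0505 9.1996 1.0275 0.0000 0.0000 0.0000
38.7826 27.9480 15.8078 2.2045 0.0000 0.0000 0.0000 0.0000

Δt=0.10814, u=1.05854, d=0.94470, q=0.53150, disc=e^(-rΔt)=0.99482
k=7 terminal: V=max(K-S,0) → 38.7826 27.9480 15.8078 2.2045 0.0000 0.0000 0.0000 0.0000
k=6: j=0 S=95.1706 intr=33.5194 cont=32.8531 V=33.5194[EX]; j=1 S=106.6395 intr=22.0505 cont=21.3842 V=22.0505[EX]; j=2 S=119.4904 intr=9.1996 cont=8.5333 V=9.1996[EX]; j=3 S=133.8900 intr=0.0000 cont=1.0275 V=1.0275[hold]; j=4 S=150.0249 intr=0.0000 cont=0.0000 V=0.0000[hold]; j=5 S=168.1041 intr=0.0000 cont=0.0000 V=0.0000[hold]; j=6 S=188.3620 intr=0.0000 cont=0.0000 V=0.0000[hold]  S*(6)=119.4904
k=5: j=0 S=100.7420 intr=27.9480 cont=27.2817 V=27.9480[EX]; j=1 S=112.8822 intr=15.8078 cont=15.1415 V=15.8078[EX]; j=2 S=126.4855 intr=2.2045 cont=4.8310 V=4.8310[hold]; j=3 S=141.7280 intr=0.0000 cont=0.4789 V=0.4789[hold]; j=4 S=158.8074 intr=0.0000 cont=0.0000 V=0.0000[hold]; j=5 S=177.9450 intr=0.0000 cont=0.0000 V=0.0000[hold]  S*(5)=112.8822
k=4: j=0 S=106.6395 intr=22.0505 cont=21.3842 V=22.0505[EX]; j=1 S=119.4904 intr=9.1996 cont=9.9220 V=9.9220[hold]; j=2 S=133.8900 intr=0.0000 cont=2.5048 V=2.5048[hold]; j=3 S=150.0249 intr=0.0000 cont=0.2232 V=0.2232[hold]; j=4 S=168.1041 intr=0.0000 cont=0.0000 V=0.0000[hold]  S*(4)=106.6395
k=3: j=0 S=112.8822 intr=15.8078 cont=15.5235 V=15.8078[EX]; j=1 S=126.4855 intr=2.2045 cont=5.9489 V=5.9489[hold]; j=2 S=141.7280 intr=0.0000 cont=1.2855 V=1.2855[hold]; j=3 S=158.8074 intr=0.0000 cont=0.1040 V=0.1040[hold]  S*(3)=112.8822
k=2: j=0 S=119.4904 intr=9.1996 cont=10.5131 V=10.5131[hold]; j=1 S=133.8900 intr=0.0000 cont=3.4523 V=3.4523[hold]; j=2 S=150.0249 intr=0.0000 cont=0.6541 V=0.6541[hold]  S*(2)=-
k=1: j=0 S=126.4855 intr=2.2045 cont=6.7253 V=6.7253[hold]; j=1 S=141.7280 intr=0.0000 cont=1.9549 V=1.9549[hold]  S*(1)=-
k=0: j=0 S=133.8900 intr=0.0000 cont=4.1682 V=4.1682[hold]  S*(0)=-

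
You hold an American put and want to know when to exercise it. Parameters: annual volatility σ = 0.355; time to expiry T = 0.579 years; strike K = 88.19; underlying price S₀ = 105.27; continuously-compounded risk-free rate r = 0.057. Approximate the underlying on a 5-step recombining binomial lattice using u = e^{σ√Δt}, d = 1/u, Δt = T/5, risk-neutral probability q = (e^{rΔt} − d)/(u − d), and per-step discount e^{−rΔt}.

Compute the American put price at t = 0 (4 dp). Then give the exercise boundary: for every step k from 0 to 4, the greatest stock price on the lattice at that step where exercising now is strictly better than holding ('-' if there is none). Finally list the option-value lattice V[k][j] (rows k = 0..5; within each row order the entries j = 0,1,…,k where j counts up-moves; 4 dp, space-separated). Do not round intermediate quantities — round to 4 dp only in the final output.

price = 3.2835
boundary = - - - - 64.9301
tree:
3.2835
5.6548 0.9290
9.4817 1.8599 0.0000
15.3003 3.7234 0.0000 0.0000
23.2599 7.4541 0.0000 0.0000 0.0000
30.6485 14.9226 0.0000 0.0000 0.0000 0.0000

Δt=0.11580, u=1.12840, d=0.88621, q=0.49718, disc=e^(-rΔt)=0.99342
k=5 terminal: V=max(K-S,0) → 30.6485 14.9226 0.0000 0.0000 0.0000 0.0000
k=4: j=0 S=64.9301 intr=23.2599 cont=22.6797 V=23.2599[EX]; j=1 S=82.6752 intr=5.5148 cont=7.4541 V=7.4541[hold]; j=2 S=105.2700 intr=0.0000 cont=0.0000 V=0.0000[hold]; j=3 S=134.0399 intr=0.0000 cont=0.0000 V=0.0000[hold]; j=4 S=170.6724 intr=0.0000 cont=0.0000 V=0.0000[hold]  S*(4)=64.9301
k=3: j=0 S=73.2674 intr=14.9226 cont=15.3003 V=15.3003[hold]; j=1 S=93.2910 intr=0.0000 cont=3.7234 V=3.7234[hold]; j=2 S=118.7871 intr=0.0000 cont=0.0000 V=0.0000[hold]; j=3 S=151.2511 intr=0.0000 cont=0.0000 V=0.0000[hold]  S*(3)=-
k=2: j=0 S=82.6752 intr=5.5148 cont=9.4817 V=9.4817[hold]; j=1 S=105.2700 intr=0.0000 cont=1.8599 V=1.8599[hold]; j=2 S=134.0399 intr=0.0000 cont=0.0000 V=0.0000[hold]  S*(2)=-
k=1: j=0 S=93.2910 intr=0.0000 cont=5.6548 V=5.6548[hold]; j=1 S=118.7871 intr=0.0000 cont=0.9290 V=0.9290[hold]  S*(1)=-
k=0: j=0 S=105.2700 intr=0.0000 cont=3.2835 V=3.2835[hold]  S*(0)=-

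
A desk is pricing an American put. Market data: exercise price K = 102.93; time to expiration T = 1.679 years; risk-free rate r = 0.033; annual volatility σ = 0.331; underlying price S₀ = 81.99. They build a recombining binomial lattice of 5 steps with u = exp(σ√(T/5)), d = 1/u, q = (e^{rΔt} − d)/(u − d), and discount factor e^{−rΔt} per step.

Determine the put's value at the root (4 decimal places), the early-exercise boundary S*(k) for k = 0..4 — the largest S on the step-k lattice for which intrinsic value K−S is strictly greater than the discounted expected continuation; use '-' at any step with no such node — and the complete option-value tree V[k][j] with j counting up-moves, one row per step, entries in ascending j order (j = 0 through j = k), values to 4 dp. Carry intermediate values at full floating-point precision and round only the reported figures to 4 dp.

Δt=0.33580  u=1.21144  d=0.82546  q=0.48106  discount=0.98898
step 5 (expiry): payoffs max(K−S,0) = 71.5066 56.8135 35.2501 3.6041 0.0000 0.0000
step 4: (k=4,j=0): S=38.0676, (K−S)⁺=64.8624, hold=63.7281 ⇒ V=64.8624 exercise | (k=4,j=1): S=55.8673, (K−S)⁺=47.0627, hold=45.9284 ⇒ V=47.0627 exercise | (k=4,j=2): S=81.9900, (K−S)⁺=20.9400, hold=19.8057 ⇒ V=20.9400 exercise | (k=4,j=3): S=120.3272, (K−S)⁺=0.0000, hold=1.8497 ⇒ V=1.8497 continue | (k=4,j=4): S=176.5903, (K−S)⁺=0.0000, hold=0.0000 ⇒ V=0.0000 continue  boundary S*=81.9900
step 3: (k=3,j=0): S=46.1165, (K−S)⁺=56.8135, hold=55.6792 ⇒ V=56.8135 exercise | (k=3,j=1): S=67.6799, (K−S)⁺=35.2501, hold=34.1158 ⇒ V=35.2501 exercise | (k=3,j=2): S=99.3259, (K−S)⁺=3.6041, hold=11.6268 ⇒ V=11.6268 continue | (k=3,j=3): S=145.7690, (K−S)⁺=0.0000, hold=0.9493 ⇒ V=0.9493 continue  boundary S*=67.6799
step 2: (k=2,j=0): S=55.8673, (K−S)⁺=47.0627, hold=45.9284 ⇒ V=47.0627 exercise | (k=2,j=1): S=81.9900, (K−S)⁺=20.9400, hold=23.6226 ⇒ V=23.6226 continue | (k=2,j=2): S=120.3272, (K−S)⁺=0.0000, hold=6.4187 ⇒ V=6.4187 continue  boundary S*=55.8673
step 1: (k=1,j=0): S=67.6799, (K−S)⁺=35.2501, hold=35.3921 ⇒ V=35.3921 continue | (k=1,j=1): S=99.3259, (K−S)⁺=3.6041, hold=15.1773 ⇒ V=15.1773 continue  boundary S*=-
step 0: (k=0,j=0): S=81.9900, (K−S)⁺=20.9400, hold=25.3846 ⇒ V=25.3846 continue  boundary S*=-

price = 25.3846
boundary = - - 55.8673 67.6799 81.9900
tree:
25.3846
35.3921 15.1773
47.0627 23.6226 6.4187
56.8135 35.2501 11.6268 0.9493
64.8624 47.0627 20.9400 1.8497 0.0000
71.5066 56.8135 35.2501 3.6041 0.0000 0.0000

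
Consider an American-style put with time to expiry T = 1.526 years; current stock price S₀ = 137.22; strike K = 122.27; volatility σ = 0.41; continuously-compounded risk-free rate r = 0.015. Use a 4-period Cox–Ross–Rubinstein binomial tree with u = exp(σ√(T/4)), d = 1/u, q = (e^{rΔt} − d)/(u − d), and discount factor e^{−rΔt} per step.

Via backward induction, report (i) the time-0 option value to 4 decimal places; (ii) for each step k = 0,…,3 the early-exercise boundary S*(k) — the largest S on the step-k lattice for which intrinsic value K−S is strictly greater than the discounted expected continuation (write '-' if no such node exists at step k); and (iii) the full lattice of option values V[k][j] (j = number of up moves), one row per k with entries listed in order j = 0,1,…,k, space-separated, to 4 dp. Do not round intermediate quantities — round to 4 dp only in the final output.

price = 18.3280
boundary = - - - 64.1913
tree:
18.3280
28.0987 6.5354
41.5402 11.9125 0.0000
58.0787 21.7138 0.0000 0.0000
72.4395 39.5793 0.0000 0.0000 0.0000

params: Δt=0.38150 u=1.28819 d=0.77628 q=0.44824 e^(-rΔt)=0.99429
t_4 payoffs: 72.4395 39.5793 0.0000 0.0000 0.0000
t_3: node(3,0) S=64.1913 payoff=58.0787 vs cont=57.3810 → 58.0787 [stop]  node(3,1) S=106.5214 payoff=15.7486 vs cont=21.7138 → 21.7138 [wait]  node(3,2) S=176.7656 payoff=0.0000 vs cont=0.0000 → 0.0000 [wait]  node(3,3) S=293.3315 payoff=0.0000 vs cont=0.0000 → 0.0000 [wait]  ⇒ S*(3)=64.1913
t_2: node(2,0) S=82.6907 payoff=39.5793 vs cont=41.5402 → 41.5402 [wait]  node(2,1) S=137.2200 payoff=0.0000 vs cont=11.9125 → 11.9125 [wait]  node(2,2) S=227.7080 payoff=0.0000 vs cont=0.0000 → 0.0000 [wait]  ⇒ S*(2)=-
t_1: node(1,0) S=106.5214 payoff=15.7486 vs cont=28.0987 → 28.0987 [wait]  node(1,1) S=176.7656 payoff=0.0000 vs cont=6.5354 → 6.5354 [wait]  ⇒ S*(1)=-
t_0: node(0,0) S=137.2200 payoff=0.0000 vs cont=18.3280 → 18.3280 [wait]  ⇒ S*(0)=-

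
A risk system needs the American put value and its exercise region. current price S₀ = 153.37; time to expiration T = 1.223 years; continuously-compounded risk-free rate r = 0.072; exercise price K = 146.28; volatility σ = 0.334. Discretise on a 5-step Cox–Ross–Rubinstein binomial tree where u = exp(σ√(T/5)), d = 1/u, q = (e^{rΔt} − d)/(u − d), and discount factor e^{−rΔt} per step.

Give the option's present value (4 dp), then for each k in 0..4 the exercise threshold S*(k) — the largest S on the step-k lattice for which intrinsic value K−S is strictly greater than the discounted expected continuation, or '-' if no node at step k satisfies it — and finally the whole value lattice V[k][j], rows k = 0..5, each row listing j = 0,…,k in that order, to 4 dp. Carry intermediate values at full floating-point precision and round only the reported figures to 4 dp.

params: Δt=0.24460 u=1.17961 d=0.84774 q=0.51233 e^(-rΔt)=0.98254
t_5 payoffs: 79.1306 52.8424 16.2628 0.0000 0.0000 0.0000
t_4: node(4,0) S=79.2104 payoff=67.0696 vs cont=64.5160 → 67.0696 [stop]  node(4,1) S=110.2202 payoff=36.0598 vs cont=33.5062 → 36.0598 [stop]  node(4,2) S=153.3700 payoff=0.0000 vs cont=7.7924 → 7.7924 [wait]  node(4,3) S=213.4124 payoff=0.0000 vs cont=0.0000 → 0.0000 [wait]  node(4,4) S=296.9606 payoff=0.0000 vs cont=0.0000 → 0.0000 [wait]  ⇒ S*(4)=110.2202
t_3: node(3,0) S=93.4376 payoff=52.8424 vs cont=50.2888 → 52.8424 [stop]  node(3,1) S=130.0172 payoff=16.2628 vs cont=21.2008 → 21.2008 [wait]  node(3,2) S=180.9173 payoff=0.0000 vs cont=3.7338 → 3.7338 [wait]  node(3,3) S=251.7441 payoff=0.0000 vs cont=0.0000 → 0.0000 [wait]  ⇒ S*(3)=93.4376
t_2: node(2,0) S=110.2202 payoff=36.0598 vs cont=35.9919 → 36.0598 [stop]  node(2,1) S=153.3700 payoff=0.0000 vs cont=12.0380 → 12.0380 [wait]  node(2,2) S=213.4124 payoff=0.0000 vs cont=1.7890 → 1.7890 [wait]  ⇒ S*(2)=110.2202
t_1: node(1,0) S=130.0172 payoff=16.2628 vs cont=23.3380 → 23.3380 [wait]  node(1,1) S=180.9173 payoff=0.0000 vs cont=6.6686 → 6.6686 [wait]  ⇒ S*(1)=-
t_0: node(0,0) S=153.3700 payoff=0.0000 vs cont=14.5394 → 14.5394 [wait]  ⇒ S*(0)=-

price = 14.5394
boundary = - - 110.2202 93.4376 110.2202
tree:
14.5394
23.3380 6.6686
36.0598 12.0380 1.7890
52.8424 21.2008 3.7338 0.0000
67.0696 36.0598 7.7924 0.0000 0.0000
79.1306 52.8424 16.2628 0.0000 0.0000 0.0000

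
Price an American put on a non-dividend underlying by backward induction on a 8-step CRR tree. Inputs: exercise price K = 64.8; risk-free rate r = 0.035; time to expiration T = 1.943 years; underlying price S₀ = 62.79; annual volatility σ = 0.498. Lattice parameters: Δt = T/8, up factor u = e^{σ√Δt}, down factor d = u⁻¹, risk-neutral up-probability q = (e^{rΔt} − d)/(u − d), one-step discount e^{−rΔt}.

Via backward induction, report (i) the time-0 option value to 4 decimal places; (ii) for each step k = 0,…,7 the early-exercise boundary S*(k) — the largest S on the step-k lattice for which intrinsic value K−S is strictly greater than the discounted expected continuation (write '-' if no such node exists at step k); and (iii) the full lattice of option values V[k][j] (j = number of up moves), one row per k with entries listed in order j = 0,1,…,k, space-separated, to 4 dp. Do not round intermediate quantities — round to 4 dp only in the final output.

Δt=0.24288  u=1.27817  d=0.78237  q=0.45617  discount=0.99154
step 8 (expiry): payoffs max(K−S,0) = 55.9856 50.3998 41.2743 26.3660 2.0100 0.0000 0.0000 0.0000 0.0000
step 7: (k=7,j=0): S=11.2663, (K−S)⁺=53.5337, hold=52.9852 ⇒ V=53.5337 exercise | (k=7,j=1): S=18.4058, (K−S)⁺=46.3942, hold=45.8457 ⇒ V=46.3942 exercise | (k=7,j=2): S=30.0697, (K−S)⁺=34.7303, hold=34.1818 ⇒ V=34.7303 exercise | (k=7,j=3): S=49.1251, (K−S)⁺=15.6749, hold=15.1264 ⇒ V=15.6749 exercise | (k=7,j=4): S=80.2560, (K−S)⁺=0.0000, hold=1.0838 ⇒ V=1.0838 continue | (k=7,j=5): S=131.1149, (K−S)⁺=0.0000, hold=0.0000 ⇒ V=0.0000 continue | (k=7,j=6): S=214.2035, (K−S)⁺=0.0000, hold=0.0000 ⇒ V=0.0000 continue | (k=7,j=7): S=349.9459, (K−S)⁺=0.0000, hold=0.0000 ⇒ V=0.0000 continue  boundary S*=49.1251
step 6: (k=6,j=0): S=14.4002, (K−S)⁺=50.3998, hold=49.8513 ⇒ V=50.3998 exercise | (k=6,j=1): S=23.5257, (K−S)⁺=41.2743, hold=40.7258 ⇒ V=41.2743 exercise | (k=6,j=2): S=38.4340, (K−S)⁺=26.3660, hold=25.8175 ⇒ V=26.3660 exercise | (k=6,j=3): S=62.7900, (K−S)⁺=2.0100, hold=8.9426 ⇒ V=8.9426 continue | (k=6,j=4): S=102.5805, (K−S)⁺=0.0000, hold=0.5844 ⇒ V=0.5844 continue | (k=6,j=5): S=167.5866, (K−S)⁺=0.0000, hold=0.0000 ⇒ V=0.0000 continue | (k=6,j=6): S=273.7875, (K−S)⁺=0.0000, hold=0.0000 ⇒ V=0.0000 continue  boundary S*=38.4340
step 5: (k=5,j=0): S=18.4058, (K−S)⁺=46.3942, hold=45.8457 ⇒ V=46.3942 exercise | (k=5,j=1): S=30.0697, (K−S)⁺=34.7303, hold=34.1818 ⇒ V=34.7303 exercise | (k=5,j=2): S=49.1251, (K−S)⁺=15.6749, hold=18.2621 ⇒ V=18.2621 continue | (k=5,j=3): S=80.2560, (K−S)⁺=0.0000, hold=5.0865 ⇒ V=5.0865 continue | (k=5,j=4): S=131.1149, (K−S)⁺=0.0000, hold=0.3151 ⇒ V=0.3151 continue | (k=5,j=5): S=214.2035, (K−S)⁺=0.0000, hold=0.0000 ⇒ V=0.0000 continue  boundary S*=30.0697
step 4: (k=4,j=0): S=23.5257, (K−S)⁺=41.2743, hold=40.7258 ⇒ V=41.2743 exercise | (k=4,j=1): S=38.4340, (K−S)⁺=26.3660, hold=26.9876 ⇒ V=26.9876 continue | (k=4,j=2): S=62.7900, (K−S)⁺=2.0100, hold=12.1481 ⇒ V=12.1481 continue | (k=4,j=3): S=102.5805, (K−S)⁺=0.0000, hold=2.8853 ⇒ V=2.8853 continue | (k=4,j=4): S=167.5866, (K−S)⁺=0.0000, hold=0.1699 ⇒ V=0.1699 continue  boundary S*=23.5257
step 3: (k=3,j=0): S=30.0697, (K−S)⁺=34.7303, hold=34.4630 ⇒ V=34.7303 exercise | (k=3,j=1): S=49.1251, (K−S)⁺=15.6749, hold=20.0472 ⇒ V=20.0472 continue | (k=3,j=2): S=80.2560, (K−S)⁺=0.0000, hold=7.8556 ⇒ V=7.8556 continue | (k=3,j=3): S=131.1149, (K−S)⁺=0.0000, hold=1.6327 ⇒ V=1.6327 continue  boundary S*=30.0697
step 2: (k=2,j=0): S=38.4340, (K−S)⁺=26.3660, hold=27.7950 ⇒ V=27.7950 continue | (k=2,j=1): S=62.7900, (K−S)⁺=2.0100, hold=14.3632 ⇒ V=14.3632 continue | (k=2,j=2): S=102.5805, (K−S)⁺=0.0000, hold=4.9745 ⇒ V=4.9745 continue  boundary S*=-
step 1: (k=1,j=0): S=49.1251, (K−S)⁺=15.6749, hold=21.4844 ⇒ V=21.4844 continue | (k=1,j=1): S=80.2560, (K−S)⁺=0.0000, hold=9.9950 ⇒ V=9.9950 continue  boundary S*=-
step 0: (k=0,j=0): S=62.7900, (K−S)⁺=2.0100, hold=16.1058 ⇒ V=16.1058 continue  boundary S*=-

price = 16.1058
boundary = - - - 30.0697 23.5257 30.0697 38.4340 49.1251
tree:
16.1058
21.4844 9.9950
27.7950 14.3632 4.9745
34.7303 20.0472 7.8556 1.6327
41.2743 26.9876 12.1481 2.8853 0.1699
46.3942 34.7303 18.2621 5.0865 0.3151 0.0000
50.3998 41.2743 26.3660 8.9426 0.5844 0.0000 0.0000
53.5337 46.3942 34.7303 15.6749 1.0838 0.0000 0.0000 0.0000
55.9856 50.3998 41.2743 26.3660 2.0100 0.0000 0.0000 0.0000 0.0000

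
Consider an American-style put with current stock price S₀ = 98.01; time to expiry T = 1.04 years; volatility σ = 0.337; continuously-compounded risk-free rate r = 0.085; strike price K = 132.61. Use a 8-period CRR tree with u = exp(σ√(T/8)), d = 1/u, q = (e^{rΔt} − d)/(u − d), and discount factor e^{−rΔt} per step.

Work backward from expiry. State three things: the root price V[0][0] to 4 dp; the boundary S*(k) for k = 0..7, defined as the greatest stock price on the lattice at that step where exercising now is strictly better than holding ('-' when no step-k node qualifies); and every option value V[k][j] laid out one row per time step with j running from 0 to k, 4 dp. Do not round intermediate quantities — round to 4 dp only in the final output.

price = 34.6000
boundary = 98.0100 86.7962 98.0100 86.7962 98.0100 86.7962 98.0100 110.6726
tree:
34.6000
45.8138 24.7301
55.7446 34.6000 15.9785
64.5392 45.8138 23.9555 8.8189
72.3275 55.7446 34.6000 14.4585 3.7038
79.2248 64.5392 45.8138 22.8978 6.8311 0.8416
85.3329 72.3275 55.7446 34.6000 12.3830 1.7556 0.0000
90.7421 79.2248 64.5392 45.8138 21.9374 3.6620 0.0000 0.0000
95.5324 85.3329 72.3275 55.7446 34.6000 7.6388 0.0000 0.0000 0.0000

Δt=0.13000, u=1.12920, d=0.88558, q=0.51527, disc=e^(-rΔt)=0.98901
k=8 terminal: V=max(K-S,0) → 95.5324 85.3329 72.3275 55.7446 34.6000 7.6388 0.0000 0.0000 0.0000
k=7: j=0 S=41.8679 intr=90.7421 cont=89.2848 V=90.7421[EX]; j=1 S=53.3852 intr=79.2248 cont=77.7675 V=79.2248[EX]; j=2 S=68.0708 intr=64.5392 cont=63.0819 V=64.5392[EX]; j=3 S=86.7962 intr=45.8138 cont=44.3566 V=45.8138[EX]; j=4 S=110.6726 intr=21.9374 cont=20.4801 V=21.9374[EX]; j=5 S=141.1172 intr=0.0000 cont=3.6620 V=3.6620[hold]; j=6 S=179.9367 intr=0.0000 cont=0.0000 V=0.0000[hold]; j=7 S=229.4348 intr=0.0000 cont=0.0000 V=0.0000[hold]  S*(7)=110.6726
k=6: j=0 S=47.2771 intr=85.3329 cont=83.8756 V=85.3329[EX]; j=1 S=60.2825 intr=72.3275 cont=70.8703 V=72.3275[EX]; j=2 S=76.8654 intr=55.7446 cont=54.2874 V=55.7446[EX]; j=3 S=98.0100 intr=34.6000 cont=33.1427 V=34.6000[EX]; j=4 S=124.9712 intr=7.6388 cont=12.3830 V=12.3830[hold]; j=5 S=159.3492 intr=0.0000 cont=1.7556 V=1.7556[hold]; j=6 S=203.1840 intr=0.0000 cont=0.0000 V=0.0000[hold]  S*(6)=98.0100
k=5: j=0 S=53.3852 intr=79.2248 cont=77.7675 V=79.2248[EX]; j=1 S=68.0708 intr=64.5392 cont=63.0819 V=64.5392[EX]; j=2 S=86.7962 intr=45.8138 cont=44.3566 V=45.8138[EX]; j=3 S=110.6726 intr=21.9374 cont=22.8978 V=22.8978[hold]; j=4 S=141.1172 intr=0.0000 cont=6.8311 V=6.8311[hold]; j=5 S=179.9367 intr=0.0000 cont=0.8416 V=0.8416[hold]  S*(5)=86.7962
k=4: j=0 S=60.2825 intr=72.3275 cont=70.8703 V=72.3275[EX]; j=1 S=76.8654 intr=55.7446 cont=54.2874 V=55.7446[EX]; j=2 S=98.0100 intr=34.6000 cont=33.6322 V=34.6000[EX]; j=3 S=124.9712 intr=7.6388 cont=14.4585 V=14.4585[hold]; j=4 S=159.3492 intr=0.0000 cont=3.7038 V=3.7038[hold]  S*(4)=98.0100
k=3: j=0 S=68.0708 intr=64.5392 cont=63.0819 V=64.5392[EX]; j=1 S=86.7962 intr=45.8138 cont=44.3566 V=45.8138[EX]; j=2 S=110.6726 intr=21.9374 cont=23.9555 V=23.9555[hold]; j=3 S=141.1172 intr=0.0000 cont=8.8189 V=8.8189[hold]  S*(3)=86.7962
k=2: j=0 S=76.8654 intr=55.7446 cont=54.2874 V=55.7446[EX]; j=1 S=98.0100 intr=34.6000 cont=34.1712 V=34.6000[EX]; j=2 S=124.9712 intr=7.6388 cont=15.9785 V=15.9785[hold]  S*(2)=98.0100
k=1: j=0 S=86.7962 intr=45.8138 cont=44.3566 V=45.8138[EX]; j=1 S=110.6726 intr=21.9374 cont=24.7301 V=24.7301[hold]  S*(1)=86.7962
k=0: j=0 S=98.0100 intr=34.6000 cont=34.5659 V=34.6000[EX]  S*(0)=98.0100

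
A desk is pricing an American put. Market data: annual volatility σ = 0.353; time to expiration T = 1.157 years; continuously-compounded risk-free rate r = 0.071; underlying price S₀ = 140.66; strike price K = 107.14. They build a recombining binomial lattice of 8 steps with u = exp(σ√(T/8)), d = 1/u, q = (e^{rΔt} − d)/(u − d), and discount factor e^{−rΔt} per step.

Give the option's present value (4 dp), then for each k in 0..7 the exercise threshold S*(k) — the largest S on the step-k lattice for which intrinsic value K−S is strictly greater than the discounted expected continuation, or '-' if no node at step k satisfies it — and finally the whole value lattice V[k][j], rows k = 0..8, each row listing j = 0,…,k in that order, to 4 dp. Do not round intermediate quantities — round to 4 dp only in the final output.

price = 4.1467
boundary = - - - - - 71.8890 82.2175 94.0298
tree:
4.1467
6.7975 1.6313
10.8612 2.9503 0.3708
16.8098 5.2481 0.7565 0.0000
24.9850 9.1342 1.5436 0.0000 0.0000
35.2510 15.4258 3.1494 0.0000 0.0000 0.0000
44.2820 24.9225 6.4256 0.0000 0.0000 0.0000 0.0000
52.1784 35.2510 13.1102 0.0000 0.0000 0.0000 0.0000 0.0000
59.0829 44.2820 24.9225 0.0000 0.0000 0.0000 0.0000 0.0000 0.0000

params: Δt=0.14463 u=1.14367 d=0.87438 q=0.50482 e^(-rΔt)=0.98978
t_8 payoffs: 59.0829 44.2820 24.9225 0.0000 0.0000 0.0000 0.0000 0.0000 0.0000
t_7: node(7,0) S=54.9616 payoff=52.1784 vs cont=51.0839 → 52.1784 [stop]  node(7,1) S=71.8890 payoff=35.2510 vs cont=34.1565 → 35.2510 [stop]  node(7,2) S=94.0298 payoff=13.1102 vs cont=12.2152 → 13.1102 [stop]  node(7,3) S=122.9898 payoff=0.0000 vs cont=0.0000 → 0.0000 [wait]  node(7,4) S=160.8690 payoff=0.0000 vs cont=0.0000 → 0.0000 [wait]  node(7,5) S=210.4144 payoff=0.0000 vs cont=0.0000 → 0.0000 [wait]  node(7,6) S=275.2192 payoff=0.0000 vs cont=0.0000 → 0.0000 [wait]  node(7,7) S=359.9830 payoff=0.0000 vs cont=0.0000 → 0.0000 [wait]  ⇒ S*(7)=94.0298
t_6: node(6,0) S=62.8580 payoff=44.2820 vs cont=43.1874 → 44.2820 [stop]  node(6,1) S=82.2175 payoff=24.9225 vs cont=23.8280 → 24.9225 [stop]  node(6,2) S=107.5393 payoff=0.0000 vs cont=6.4256 → 6.4256 [wait]  node(6,3) S=140.6600 payoff=0.0000 vs cont=0.0000 → 0.0000 [wait]  node(6,4) S=183.9814 payoff=0.0000 vs cont=0.0000 → 0.0000 [wait]  node(6,5) S=240.6452 payoff=0.0000 vs cont=0.0000 → 0.0000 [wait]  node(6,6) S=314.7606 payoff=0.0000 vs cont=0.0000 → 0.0000 [wait]  ⇒ S*(6)=82.2175
t_5: node(5,0) S=71.8890 payoff=35.2510 vs cont=34.1565 → 35.2510 [stop]  node(5,1) S=94.0298 payoff=13.1102 vs cont=15.4258 → 15.4258 [wait]  node(5,2) S=122.9898 payoff=0.0000 vs cont=3.1494 → 3.1494 [wait]  node(5,3) S=160.8690 payoff=0.0000 vs cont=0.0000 → 0.0000 [wait]  node(5,4) S=210.4144 payoff=0.0000 vs cont=0.0000 → 0.0000 [wait]  node(5,5) S=275.2192 payoff=0.0000 vs cont=0.0000 → 0.0000 [wait]  ⇒ S*(5)=71.8890
t_4: node(4,0) S=82.2175 payoff=24.9225 vs cont=24.9850 → 24.9850 [wait]  node(4,1) S=107.5393 payoff=0.0000 vs cont=9.1342 → 9.1342 [wait]  node(4,2) S=140.6600 payoff=0.0000 vs cont=1.5436 → 1.5436 [wait]  node(4,3) S=183.9814 payoff=0.0000 vs cont=0.0000 → 0.0000 [wait]  node(4,4) S=240.6452 payoff=0.0000 vs cont=0.0000 → 0.0000 [wait]  ⇒ S*(4)=-
t_3: node(3,0) S=94.0298 payoff=13.1102 vs cont=16.8098 → 16.8098 [wait]  node(3,1) S=122.9898 payoff=0.0000 vs cont=5.2481 → 5.2481 [wait]  node(3,2) S=160.8690 payoff=0.0000 vs cont=0.7565 → 0.7565 [wait]  node(3,3) S=210.4144 payoff=0.0000 vs cont=0.0000 → 0.0000 [wait]  ⇒ S*(3)=-
t_2: node(2,0) S=107.5393 payoff=0.0000 vs cont=10.8612 → 10.8612 [wait]  node(2,1) S=140.6600 payoff=0.0000 vs cont=2.9503 → 2.9503 [wait]  node(2,2) S=183.9814 payoff=0.0000 vs cont=0.3708 → 0.3708 [wait]  ⇒ S*(2)=-
t_1: node(1,0) S=122.9898 payoff=0.0000 vs cont=6.7975 → 6.7975 [wait]  node(1,1) S=160.8690 payoff=0.0000 vs cont=1.6313 → 1.6313 [wait]  ⇒ S*(1)=-
t_0: node(0,0) S=140.6600 payoff=0.0000 vs cont=4.1467 → 4.1467 [wait]  ⇒ S*(0)=-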